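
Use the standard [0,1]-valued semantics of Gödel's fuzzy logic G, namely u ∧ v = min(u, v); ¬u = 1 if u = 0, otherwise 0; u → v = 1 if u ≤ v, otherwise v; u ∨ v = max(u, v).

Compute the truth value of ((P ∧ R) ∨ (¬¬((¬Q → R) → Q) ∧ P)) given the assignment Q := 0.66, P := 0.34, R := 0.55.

(P ∧ R) = min(0.34, 0.55) = 0.34
¬Q: Gödel ¬ of 0.66 = 0 (operand ≠ 0)
(¬Q → R): 0 ≤ 0.55, so result = 1
((¬Q → R) → Q): 1 > 0.66, so result = 0.66
¬((¬Q → R) → Q): Gödel ¬ of 0.66 = 0 (operand ≠ 0)
¬¬((¬Q → R) → Q): Gödel ¬ of 0 = 1 (operand is 0)
(¬¬((¬Q → R) → Q) ∧ P) = min(1, 0.34) = 0.34
((P ∧ R) ∨ (¬¬((¬Q → R) → Q) ∧ P)) = max(0.34, 0.34) = 0.34

0.34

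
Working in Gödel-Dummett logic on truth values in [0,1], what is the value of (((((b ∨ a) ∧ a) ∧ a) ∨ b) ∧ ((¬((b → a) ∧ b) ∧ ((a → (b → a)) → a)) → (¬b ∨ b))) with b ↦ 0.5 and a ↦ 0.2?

0.50

(b ∨ a) = max(0.5, 0.2) = 0.5
((b ∨ a) ∧ a) = min(0.5, 0.2) = 0.2
(((b ∨ a) ∧ a) ∧ a) = min(0.2, 0.2) = 0.2
((((b ∨ a) ∧ a) ∧ a) ∨ b) = max(0.2, 0.5) = 0.5
(b → a): 0.5 > 0.2, so result = 0.2
((b → a) ∧ b) = min(0.2, 0.5) = 0.2
¬((b → a) ∧ b): Gödel ¬ of 0.2 = 0 (operand ≠ 0)
(b → a): 0.5 > 0.2, so result = 0.2
(a → (b → a)): 0.2 ≤ 0.2, so result = 1
((a → (b → a)) → a): 1 > 0.2, so result = 0.2
(¬((b → a) ∧ b) ∧ ((a → (b → a)) → a)) = min(0, 0.2) = 0
¬b: Gödel ¬ of 0.5 = 0 (operand ≠ 0)
(¬b ∨ b) = max(0, 0.5) = 0.5
((¬((b → a) ∧ b) ∧ ((a → (b → a)) → a)) → (¬b ∨ b)): 0 ≤ 0.5, so result = 1
(((((b ∨ a) ∧ a) ∧ a) ∨ b) ∧ ((¬((b → a) ∧ b) ∧ ((a → (b → a)) → a)) → (¬b ∨ b))) = min(0.5, 1) = 0.5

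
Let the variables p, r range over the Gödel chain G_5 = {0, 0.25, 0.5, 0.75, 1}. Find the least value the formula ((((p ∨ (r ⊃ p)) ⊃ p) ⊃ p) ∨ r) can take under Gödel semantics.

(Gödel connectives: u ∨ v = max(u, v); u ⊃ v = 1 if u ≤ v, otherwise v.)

0.25

The minimum is attained at p = 0, r = 0.25:
  (r ⊃ p): 0.25 > 0, so result = 0
  (p ∨ (r ⊃ p)) = max(0, 0) = 0
  ((p ∨ (r ⊃ p)) ⊃ p): 0 ≤ 0, so result = 1
  (((p ∨ (r ⊃ p)) ⊃ p) ⊃ p): 1 > 0, so result = 0
  ((((p ∨ (r ⊃ p)) ⊃ p) ⊃ p) ∨ r) = max(0, 0.25) = 0.25
Checking all 25 assignments confirms none give a value below 0.25.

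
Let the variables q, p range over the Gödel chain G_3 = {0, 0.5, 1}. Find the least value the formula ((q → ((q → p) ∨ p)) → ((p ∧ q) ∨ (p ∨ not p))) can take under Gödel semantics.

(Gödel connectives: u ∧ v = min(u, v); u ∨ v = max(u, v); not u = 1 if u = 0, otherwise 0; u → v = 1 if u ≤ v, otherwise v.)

0.50

The minimum is attained at q = 0, p = 0.5:
  (q → p): 0 ≤ 0.5, so result = 1
  ((q → p) ∨ p) = max(1, 0.5) = 1
  (q → ((q → p) ∨ p)): 0 ≤ 1, so result = 1
  (p ∧ q) = min(0.5, 0) = 0
  not p: Gödel ¬ of 0.5 = 0 (operand ≠ 0)
  (p ∨ not p) = max(0.5, 0) = 0.5
  ((p ∧ q) ∨ (p ∨ not p)) = max(0, 0.5) = 0.5
  ((q → ((q → p) ∨ p)) → ((p ∧ q) ∨ (p ∨ not p))): 1 > 0.5, so result = 0.5
Checking all 9 assignments confirms none give a value below 0.50.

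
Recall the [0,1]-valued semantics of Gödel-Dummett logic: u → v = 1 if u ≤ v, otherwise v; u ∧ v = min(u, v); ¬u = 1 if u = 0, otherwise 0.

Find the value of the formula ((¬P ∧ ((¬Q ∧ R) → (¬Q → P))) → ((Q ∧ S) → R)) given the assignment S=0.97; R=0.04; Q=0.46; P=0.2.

1.00

¬P: Gödel ¬ of 0.2 = 0 (operand ≠ 0)
¬Q: Gödel ¬ of 0.46 = 0 (operand ≠ 0)
(¬Q ∧ R) = min(0, 0.04) = 0
¬Q: Gödel ¬ of 0.46 = 0 (operand ≠ 0)
(¬Q → P): 0 ≤ 0.2, so result = 1
((¬Q ∧ R) → (¬Q → P)): 0 ≤ 1, so result = 1
(¬P ∧ ((¬Q ∧ R) → (¬Q → P))) = min(0, 1) = 0
(Q ∧ S) = min(0.46, 0.97) = 0.46
((Q ∧ S) → R): 0.46 > 0.04, so result = 0.04
((¬P ∧ ((¬Q ∧ R) → (¬Q → P))) → ((Q ∧ S) → R)): 0 ≤ 0.04, so result = 1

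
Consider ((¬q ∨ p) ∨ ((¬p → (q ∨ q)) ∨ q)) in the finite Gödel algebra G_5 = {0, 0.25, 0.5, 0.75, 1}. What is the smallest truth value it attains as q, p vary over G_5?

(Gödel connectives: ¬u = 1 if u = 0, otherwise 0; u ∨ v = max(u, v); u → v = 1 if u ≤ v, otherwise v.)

0.25

The minimum is attained at q = 0.25, p = 0:
  ¬q: Gödel ¬ of 0.25 = 0 (operand ≠ 0)
  (¬q ∨ p) = max(0, 0) = 0
  ¬p: Gödel ¬ of 0 = 1 (operand is 0)
  (q ∨ q) = max(0.25, 0.25) = 0.25
  (¬p → (q ∨ q)): 1 > 0.25, so result = 0.25
  ((¬p → (q ∨ q)) ∨ q) = max(0.25, 0.25) = 0.25
  ((¬q ∨ p) ∨ ((¬p → (q ∨ q)) ∨ q)) = max(0, 0.25) = 0.25
Checking all 25 assignments confirms none give a value below 0.25.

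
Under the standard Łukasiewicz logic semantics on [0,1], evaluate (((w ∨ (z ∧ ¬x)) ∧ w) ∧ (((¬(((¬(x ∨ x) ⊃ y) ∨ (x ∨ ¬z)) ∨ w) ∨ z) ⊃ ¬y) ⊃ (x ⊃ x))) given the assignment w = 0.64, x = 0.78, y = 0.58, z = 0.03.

¬x: Łukasiewicz ¬ gives 1 − 0.78 = 0.22
(z ∧ ¬x) = min(0.03, 0.22) = 0.03
(w ∨ (z ∧ ¬x)) = max(0.64, 0.03) = 0.64
((w ∨ (z ∧ ¬x)) ∧ w) = min(0.64, 0.64) = 0.64
(x ∨ x) = max(0.78, 0.78) = 0.78
¬(x ∨ x): Łukasiewicz ¬ gives 1 − 0.78 = 0.22
(¬(x ∨ x) ⊃ y): min(1, 1 − 0.22 + 0.58) = 1
¬z: Łukasiewicz ¬ gives 1 − 0.03 = 0.97
(x ∨ ¬z) = max(0.78, 0.97) = 0.97
((¬(x ∨ x) ⊃ y) ∨ (x ∨ ¬z)) = max(1, 0.97) = 1
(((¬(x ∨ x) ⊃ y) ∨ (x ∨ ¬z)) ∨ w) = max(1, 0.64) = 1
¬(((¬(x ∨ x) ⊃ y) ∨ (x ∨ ¬z)) ∨ w): Łukasiewicz ¬ gives 1 − 1 = 0
(¬(((¬(x ∨ x) ⊃ y) ∨ (x ∨ ¬z)) ∨ w) ∨ z) = max(0, 0.03) = 0.03
¬y: Łukasiewicz ¬ gives 1 − 0.58 = 0.42
((¬(((¬(x ∨ x) ⊃ y) ∨ (x ∨ ¬z)) ∨ w) ∨ z) ⊃ ¬y): min(1, 1 − 0.03 + 0.42) = 1
(x ⊃ x): min(1, 1 − 0.78 + 0.78) = 1
(((¬(((¬(x ∨ x) ⊃ y) ∨ (x ∨ ¬z)) ∨ w) ∨ z) ⊃ ¬y) ⊃ (x ⊃ x)): min(1, 1 − 1 + 1) = 1
(((w ∨ (z ∧ ¬x)) ∧ w) ∧ (((¬(((¬(x ∨ x) ⊃ y) ∨ (x ∨ ¬z)) ∨ w) ∨ z) ⊃ ¬y) ⊃ (x ⊃ x))) = min(0.64, 1) = 0.64

0.64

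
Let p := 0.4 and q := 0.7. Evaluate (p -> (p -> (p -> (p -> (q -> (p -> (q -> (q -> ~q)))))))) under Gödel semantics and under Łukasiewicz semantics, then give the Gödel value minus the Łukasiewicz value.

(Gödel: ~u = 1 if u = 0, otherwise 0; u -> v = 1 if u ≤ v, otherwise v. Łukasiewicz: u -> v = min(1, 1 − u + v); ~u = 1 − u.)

Gödel evaluation:
  ~q: Gödel ¬ of 0.7 = 0 (operand ≠ 0)
  (q -> ~q): 0.7 > 0, so result = 0
  (q -> (q -> ~q)): 0.7 > 0, so result = 0
  (p -> (q -> (q -> ~q))): 0.4 > 0, so result = 0
  (q -> (p -> (q -> (q -> ~q)))): 0.7 > 0, so result = 0
  (p -> (q -> (p -> (q -> (q -> ~q))))): 0.4 > 0, so result = 0
  (p -> (p -> (q -> (p -> (q -> (q -> ~q)))))): 0.4 > 0, so result = 0
  (p -> (p -> (p -> (q -> (p -> (q -> (q -> ~q))))))): 0.4 > 0, so result = 0
  (p -> (p -> (p -> (p -> (q -> (p -> (q -> (q -> ~q)))))))): 0.4 > 0, so result = 0
  Gödel value = 0
Łukasiewicz evaluation:
  ~q: Łukasiewicz ¬ gives 1 − 0.7 = 0.3
  (q -> ~q): min(1, 1 − 0.7 + 0.3) = 0.6
  (q -> (q -> ~q)): min(1, 1 − 0.7 + 0.6) = 0.9
  (p -> (q -> (q -> ~q))): min(1, 1 − 0.4 + 0.9) = 1
  (q -> (p -> (q -> (q -> ~q)))): min(1, 1 − 0.7 + 1) = 1
  (p -> (q -> (p -> (q -> (q -> ~q))))): min(1, 1 − 0.4 + 1) = 1
  (p -> (p -> (q -> (p -> (q -> (q -> ~q)))))): min(1, 1 − 0.4 + 1) = 1
  (p -> (p -> (p -> (q -> (p -> (q -> (q -> ~q))))))): min(1, 1 − 0.4 + 1) = 1
  (p -> (p -> (p -> (p -> (q -> (p -> (q -> (q -> ~q)))))))): min(1, 1 − 0.4 + 1) = 1
  Łukasiewicz value = 1
Difference: 0 − 1 = -1.00

-1.00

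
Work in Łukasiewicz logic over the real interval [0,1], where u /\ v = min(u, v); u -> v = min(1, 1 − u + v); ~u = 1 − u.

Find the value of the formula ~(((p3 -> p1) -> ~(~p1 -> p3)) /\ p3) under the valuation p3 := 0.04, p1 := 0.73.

0.96

(p3 -> p1): min(1, 1 − 0.04 + 0.73) = 1
~p1: Łukasiewicz ¬ gives 1 − 0.73 = 0.27
(~p1 -> p3): min(1, 1 − 0.27 + 0.04) = 0.77
~(~p1 -> p3): Łukasiewicz ¬ gives 1 − 0.77 = 0.23
((p3 -> p1) -> ~(~p1 -> p3)): min(1, 1 − 1 + 0.23) = 0.23
(((p3 -> p1) -> ~(~p1 -> p3)) /\ p3) = min(0.23, 0.04) = 0.04
~(((p3 -> p1) -> ~(~p1 -> p3)) /\ p3): Łukasiewicz ¬ gives 1 − 0.04 = 0.96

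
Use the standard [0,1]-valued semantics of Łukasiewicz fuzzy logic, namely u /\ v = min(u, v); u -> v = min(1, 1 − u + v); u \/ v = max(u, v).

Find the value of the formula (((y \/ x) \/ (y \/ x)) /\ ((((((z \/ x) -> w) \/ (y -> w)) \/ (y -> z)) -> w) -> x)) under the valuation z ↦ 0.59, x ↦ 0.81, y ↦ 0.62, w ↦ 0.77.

0.81

(y \/ x) = max(0.62, 0.81) = 0.81
(y \/ x) = max(0.62, 0.81) = 0.81
((y \/ x) \/ (y \/ x)) = max(0.81, 0.81) = 0.81
(z \/ x) = max(0.59, 0.81) = 0.81
((z \/ x) -> w): min(1, 1 − 0.81 + 0.77) = 0.96
(y -> w): min(1, 1 − 0.62 + 0.77) = 1
(((z \/ x) -> w) \/ (y -> w)) = max(0.96, 1) = 1
(y -> z): min(1, 1 − 0.62 + 0.59) = 0.97
((((z \/ x) -> w) \/ (y -> w)) \/ (y -> z)) = max(1, 0.97) = 1
(((((z \/ x) -> w) \/ (y -> w)) \/ (y -> z)) -> w): min(1, 1 − 1 + 0.77) = 0.77
((((((z \/ x) -> w) \/ (y -> w)) \/ (y -> z)) -> w) -> x): min(1, 1 − 0.77 + 0.81) = 1
(((y \/ x) \/ (y \/ x)) /\ ((((((z \/ x) -> w) \/ (y -> w)) \/ (y -> z)) -> w) -> x)) = min(0.81, 1) = 0.81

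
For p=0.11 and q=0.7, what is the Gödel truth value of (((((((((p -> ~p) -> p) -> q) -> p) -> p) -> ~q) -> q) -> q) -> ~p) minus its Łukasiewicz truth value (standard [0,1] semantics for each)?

Gödel evaluation:
  ~p: Gödel ¬ of 0.11 = 0 (operand ≠ 0)
  (p -> ~p): 0.11 > 0, so result = 0
  ((p -> ~p) -> p): 0 ≤ 0.11, so result = 1
  (((p -> ~p) -> p) -> q): 1 > 0.7, so result = 0.7
  ((((p -> ~p) -> p) -> q) -> p): 0.7 > 0.11, so result = 0.11
  (((((p -> ~p) -> p) -> q) -> p) -> p): 0.11 ≤ 0.11, so result = 1
  ~q: Gödel ¬ of 0.7 = 0 (operand ≠ 0)
  ((((((p -> ~p) -> p) -> q) -> p) -> p) -> ~q): 1 > 0, so result = 0
  (((((((p -> ~p) -> p) -> q) -> p) -> p) -> ~q) -> q): 0 ≤ 0.7, so result = 1
  ((((((((p -> ~p) -> p) -> q) -> p) -> p) -> ~q) -> q) -> q): 1 > 0.7, so result = 0.7
  ~p: Gödel ¬ of 0.11 = 0 (operand ≠ 0)
  (((((((((p -> ~p) -> p) -> q) -> p) -> p) -> ~q) -> q) -> q) -> ~p): 0.7 > 0, so result = 0
  Gödel value = 0
Łukasiewicz evaluation:
  ~p: Łukasiewicz ¬ gives 1 − 0.11 = 0.89
  (p -> ~p): min(1, 1 − 0.11 + 0.89) = 1
  ((p -> ~p) -> p): min(1, 1 − 1 + 0.11) = 0.11
  (((p -> ~p) -> p) -> q): min(1, 1 − 0.11 + 0.7) = 1
  ((((p -> ~p) -> p) -> q) -> p): min(1, 1 − 1 + 0.11) = 0.11
  (((((p -> ~p) -> p) -> q) -> p) -> p): min(1, 1 − 0.11 + 0.11) = 1
  ~q: Łukasiewicz ¬ gives 1 − 0.7 = 0.3
  ((((((p -> ~p) -> p) -> q) -> p) -> p) -> ~q): min(1, 1 − 1 + 0.3) = 0.3
  (((((((p -> ~p) -> p) -> q) -> p) -> p) -> ~q) -> q): min(1, 1 − 0.3 + 0.7) = 1
  ((((((((p -> ~p) -> p) -> q) -> p) -> p) -> ~q) -> q) -> q): min(1, 1 − 1 + 0.7) = 0.7
  ~p: Łukasiewicz ¬ gives 1 − 0.11 = 0.89
  (((((((((p -> ~p) -> p) -> q) -> p) -> p) -> ~q) -> q) -> q) -> ~p): min(1, 1 − 0.7 + 0.89) = 1
  Łukasiewicz value = 1
Difference: 0 − 1 = -1.00

-1.00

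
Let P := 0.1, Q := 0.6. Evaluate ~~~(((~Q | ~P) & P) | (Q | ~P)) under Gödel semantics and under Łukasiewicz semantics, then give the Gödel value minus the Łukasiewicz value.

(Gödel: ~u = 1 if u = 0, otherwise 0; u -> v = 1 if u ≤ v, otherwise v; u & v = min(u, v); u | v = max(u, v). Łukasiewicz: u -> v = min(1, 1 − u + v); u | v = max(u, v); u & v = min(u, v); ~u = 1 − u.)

-0.10

Gödel evaluation:
  ~Q: Gödel ¬ of 0.6 = 0 (operand ≠ 0)
  ~P: Gödel ¬ of 0.1 = 0 (operand ≠ 0)
  (~Q | ~P) = max(0, 0) = 0
  ((~Q | ~P) & P) = min(0, 0.1) = 0
  ~P: Gödel ¬ of 0.1 = 0 (operand ≠ 0)
  (Q | ~P) = max(0.6, 0) = 0.6
  (((~Q | ~P) & P) | (Q | ~P)) = max(0, 0.6) = 0.6
  ~(((~Q | ~P) & P) | (Q | ~P)): Gödel ¬ of 0.6 = 0 (operand ≠ 0)
  ~~(((~Q | ~P) & P) | (Q | ~P)): Gödel ¬ of 0 = 1 (operand is 0)
  ~~~(((~Q | ~P) & P) | (Q | ~P)): Gödel ¬ of 1 = 0 (operand ≠ 0)
  Gödel value = 0
Łukasiewicz evaluation:
  ~Q: Łukasiewicz ¬ gives 1 − 0.6 = 0.4
  ~P: Łukasiewicz ¬ gives 1 − 0.1 = 0.9
  (~Q | ~P) = max(0.4, 0.9) = 0.9
  ((~Q | ~P) & P) = min(0.9, 0.1) = 0.1
  ~P: Łukasiewicz ¬ gives 1 − 0.1 = 0.9
  (Q | ~P) = max(0.6, 0.9) = 0.9
  (((~Q | ~P) & P) | (Q | ~P)) = max(0.1, 0.9) = 0.9
  ~(((~Q | ~P) & P) | (Q | ~P)): Łukasiewicz ¬ gives 1 − 0.9 = 0.1
  ~~(((~Q | ~P) & P) | (Q | ~P)): Łukasiewicz ¬ gives 1 − 0.1 = 0.9
  ~~~(((~Q | ~P) & P) | (Q | ~P)): Łukasiewicz ¬ gives 1 − 0.9 = 0.1
  Łukasiewicz value = 0.1
Difference: 0 − 0.1 = -0.10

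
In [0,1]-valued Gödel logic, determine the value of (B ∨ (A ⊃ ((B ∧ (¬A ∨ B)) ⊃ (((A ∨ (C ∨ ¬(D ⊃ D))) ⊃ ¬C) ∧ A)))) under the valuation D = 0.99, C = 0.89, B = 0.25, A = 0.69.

¬A: Gödel ¬ of 0.69 = 0 (operand ≠ 0)
(¬A ∨ B) = max(0, 0.25) = 0.25
(B ∧ (¬A ∨ B)) = min(0.25, 0.25) = 0.25
(D ⊃ D): 0.99 ≤ 0.99, so result = 1
¬(D ⊃ D): Gödel ¬ of 1 = 0 (operand ≠ 0)
(C ∨ ¬(D ⊃ D)) = max(0.89, 0) = 0.89
(A ∨ (C ∨ ¬(D ⊃ D))) = max(0.69, 0.89) = 0.89
¬C: Gödel ¬ of 0.89 = 0 (operand ≠ 0)
((A ∨ (C ∨ ¬(D ⊃ D))) ⊃ ¬C): 0.89 > 0, so result = 0
(((A ∨ (C ∨ ¬(D ⊃ D))) ⊃ ¬C) ∧ A) = min(0, 0.69) = 0
((B ∧ (¬A ∨ B)) ⊃ (((A ∨ (C ∨ ¬(D ⊃ D))) ⊃ ¬C) ∧ A)): 0.25 > 0, so result = 0
(A ⊃ ((B ∧ (¬A ∨ B)) ⊃ (((A ∨ (C ∨ ¬(D ⊃ D))) ⊃ ¬C) ∧ A))): 0.69 > 0, so result = 0
(B ∨ (A ⊃ ((B ∧ (¬A ∨ B)) ⊃ (((A ∨ (C ∨ ¬(D ⊃ D))) ⊃ ¬C) ∧ A)))) = max(0.25, 0) = 0.25

0.25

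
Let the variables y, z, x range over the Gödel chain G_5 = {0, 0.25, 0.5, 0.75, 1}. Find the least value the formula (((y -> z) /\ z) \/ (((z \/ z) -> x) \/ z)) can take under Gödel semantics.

0.25

The minimum is attained at y = 0, z = 0.25, x = 0:
  (y -> z): 0 ≤ 0.25, so result = 1
  ((y -> z) /\ z) = min(1, 0.25) = 0.25
  (z \/ z) = max(0.25, 0.25) = 0.25
  ((z \/ z) -> x): 0.25 > 0, so result = 0
  (((z \/ z) -> x) \/ z) = max(0, 0.25) = 0.25
  (((y -> z) /\ z) \/ (((z \/ z) -> x) \/ z)) = max(0.25, 0.25) = 0.25
Checking all 125 assignments confirms none give a value below 0.25.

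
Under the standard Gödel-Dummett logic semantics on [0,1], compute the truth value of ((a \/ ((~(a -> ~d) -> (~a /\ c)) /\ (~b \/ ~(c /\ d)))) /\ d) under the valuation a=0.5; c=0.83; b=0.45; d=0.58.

0.50

~d: Gödel ¬ of 0.58 = 0 (operand ≠ 0)
(a -> ~d): 0.5 > 0, so result = 0
~(a -> ~d): Gödel ¬ of 0 = 1 (operand is 0)
~a: Gödel ¬ of 0.5 = 0 (operand ≠ 0)
(~a /\ c) = min(0, 0.83) = 0
(~(a -> ~d) -> (~a /\ c)): 1 > 0, so result = 0
~b: Gödel ¬ of 0.45 = 0 (operand ≠ 0)
(c /\ d) = min(0.83, 0.58) = 0.58
~(c /\ d): Gödel ¬ of 0.58 = 0 (operand ≠ 0)
(~b \/ ~(c /\ d)) = max(0, 0) = 0
((~(a -> ~d) -> (~a /\ c)) /\ (~b \/ ~(c /\ d))) = min(0, 0) = 0
(a \/ ((~(a -> ~d) -> (~a /\ c)) /\ (~b \/ ~(c /\ d)))) = max(0.5, 0) = 0.5
((a \/ ((~(a -> ~d) -> (~a /\ c)) /\ (~b \/ ~(c /\ d)))) /\ d) = min(0.5, 0.58) = 0.5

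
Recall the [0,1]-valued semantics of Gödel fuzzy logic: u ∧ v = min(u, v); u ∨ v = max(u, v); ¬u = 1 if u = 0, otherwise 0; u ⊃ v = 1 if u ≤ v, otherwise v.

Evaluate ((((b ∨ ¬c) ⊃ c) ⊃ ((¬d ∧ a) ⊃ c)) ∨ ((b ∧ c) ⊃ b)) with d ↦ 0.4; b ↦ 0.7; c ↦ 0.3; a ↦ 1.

¬c: Gödel ¬ of 0.3 = 0 (operand ≠ 0)
(b ∨ ¬c) = max(0.7, 0) = 0.7
((b ∨ ¬c) ⊃ c): 0.7 > 0.3, so result = 0.3
¬d: Gödel ¬ of 0.4 = 0 (operand ≠ 0)
(¬d ∧ a) = min(0, 1) = 0
((¬d ∧ a) ⊃ c): 0 ≤ 0.3, so result = 1
(((b ∨ ¬c) ⊃ c) ⊃ ((¬d ∧ a) ⊃ c)): 0.3 ≤ 1, so result = 1
(b ∧ c) = min(0.7, 0.3) = 0.3
((b ∧ c) ⊃ b): 0.3 ≤ 0.7, so result = 1
((((b ∨ ¬c) ⊃ c) ⊃ ((¬d ∧ a) ⊃ c)) ∨ ((b ∧ c) ⊃ b)) = max(1, 1) = 1

1.00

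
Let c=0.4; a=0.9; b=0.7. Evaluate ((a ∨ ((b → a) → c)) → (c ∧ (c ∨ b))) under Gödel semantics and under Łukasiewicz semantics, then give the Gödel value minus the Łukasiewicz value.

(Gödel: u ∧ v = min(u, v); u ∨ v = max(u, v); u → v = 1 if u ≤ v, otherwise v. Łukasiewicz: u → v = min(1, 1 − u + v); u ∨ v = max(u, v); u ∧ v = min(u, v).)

-0.10

Gödel evaluation:
  (b → a): 0.7 ≤ 0.9, so result = 1
  ((b → a) → c): 1 > 0.4, so result = 0.4
  (a ∨ ((b → a) → c)) = max(0.9, 0.4) = 0.9
  (c ∨ b) = max(0.4, 0.7) = 0.7
  (c ∧ (c ∨ b)) = min(0.4, 0.7) = 0.4
  ((a ∨ ((b → a) → c)) → (c ∧ (c ∨ b))): 0.9 > 0.4, so result = 0.4
  Gödel value = 0.4
Łukasiewicz evaluation:
  (b → a): min(1, 1 − 0.7 + 0.9) = 1
  ((b → a) → c): min(1, 1 − 1 + 0.4) = 0.4
  (a ∨ ((b → a) → c)) = max(0.9, 0.4) = 0.9
  (c ∨ b) = max(0.4, 0.7) = 0.7
  (c ∧ (c ∨ b)) = min(0.4, 0.7) = 0.4
  ((a ∨ ((b → a) → c)) → (c ∧ (c ∨ b))): min(1, 1 − 0.9 + 0.4) = 0.5
  Łukasiewicz value = 0.5
Difference: 0.4 − 0.5 = -0.10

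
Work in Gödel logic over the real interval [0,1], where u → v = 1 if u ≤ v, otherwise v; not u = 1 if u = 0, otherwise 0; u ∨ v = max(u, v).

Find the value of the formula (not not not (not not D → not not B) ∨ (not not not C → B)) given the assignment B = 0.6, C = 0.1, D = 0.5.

not D: Gödel ¬ of 0.5 = 0 (operand ≠ 0)
not not D: Gödel ¬ of 0 = 1 (operand is 0)
not B: Gödel ¬ of 0.6 = 0 (operand ≠ 0)
not not B: Gödel ¬ of 0 = 1 (operand is 0)
(not not D → not not B): 1 ≤ 1, so result = 1
not (not not D → not not B): Gödel ¬ of 1 = 0 (operand ≠ 0)
not not (not not D → not not B): Gödel ¬ of 0 = 1 (operand is 0)
not not not (not not D → not not B): Gödel ¬ of 1 = 0 (operand ≠ 0)
not C: Gödel ¬ of 0.1 = 0 (operand ≠ 0)
not not C: Gödel ¬ of 0 = 1 (operand is 0)
not not not C: Gödel ¬ of 1 = 0 (operand ≠ 0)
(not not not C → B): 0 ≤ 0.6, so result = 1
(not not not (not not D → not not B) ∨ (not not not C → B)) = max(0, 1) = 1

1.00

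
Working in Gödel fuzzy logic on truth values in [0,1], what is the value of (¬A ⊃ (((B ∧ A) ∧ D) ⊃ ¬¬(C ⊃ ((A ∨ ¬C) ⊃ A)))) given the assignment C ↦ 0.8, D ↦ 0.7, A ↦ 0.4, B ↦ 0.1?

¬A: Gödel ¬ of 0.4 = 0 (operand ≠ 0)
(B ∧ A) = min(0.1, 0.4) = 0.1
((B ∧ A) ∧ D) = min(0.1, 0.7) = 0.1
¬C: Gödel ¬ of 0.8 = 0 (operand ≠ 0)
(A ∨ ¬C) = max(0.4, 0) = 0.4
((A ∨ ¬C) ⊃ A): 0.4 ≤ 0.4, so result = 1
(C ⊃ ((A ∨ ¬C) ⊃ A)): 0.8 ≤ 1, so result = 1
¬(C ⊃ ((A ∨ ¬C) ⊃ A)): Gödel ¬ of 1 = 0 (operand ≠ 0)
¬¬(C ⊃ ((A ∨ ¬C) ⊃ A)): Gödel ¬ of 0 = 1 (operand is 0)
(((B ∧ A) ∧ D) ⊃ ¬¬(C ⊃ ((A ∨ ¬C) ⊃ A))): 0.1 ≤ 1, so result = 1
(¬A ⊃ (((B ∧ A) ∧ D) ⊃ ¬¬(C ⊃ ((A ∨ ¬C) ⊃ A)))): 0 ≤ 1, so result = 1

1.00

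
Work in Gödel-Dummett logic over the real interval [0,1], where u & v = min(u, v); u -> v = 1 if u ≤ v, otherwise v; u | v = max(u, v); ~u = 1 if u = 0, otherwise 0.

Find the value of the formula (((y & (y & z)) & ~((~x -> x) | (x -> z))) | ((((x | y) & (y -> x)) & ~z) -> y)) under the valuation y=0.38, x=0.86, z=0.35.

1.00

(y & z) = min(0.38, 0.35) = 0.35
(y & (y & z)) = min(0.38, 0.35) = 0.35
~x: Gödel ¬ of 0.86 = 0 (operand ≠ 0)
(~x -> x): 0 ≤ 0.86, so result = 1
(x -> z): 0.86 > 0.35, so result = 0.35
((~x -> x) | (x -> z)) = max(1, 0.35) = 1
~((~x -> x) | (x -> z)): Gödel ¬ of 1 = 0 (operand ≠ 0)
((y & (y & z)) & ~((~x -> x) | (x -> z))) = min(0.35, 0) = 0
(x | y) = max(0.86, 0.38) = 0.86
(y -> x): 0.38 ≤ 0.86, so result = 1
((x | y) & (y -> x)) = min(0.86, 1) = 0.86
~z: Gödel ¬ of 0.35 = 0 (operand ≠ 0)
(((x | y) & (y -> x)) & ~z) = min(0.86, 0) = 0
((((x | y) & (y -> x)) & ~z) -> y): 0 ≤ 0.38, so result = 1
(((y & (y & z)) & ~((~x -> x) | (x -> z))) | ((((x | y) & (y -> x)) & ~z) -> y)) = max(0, 1) = 1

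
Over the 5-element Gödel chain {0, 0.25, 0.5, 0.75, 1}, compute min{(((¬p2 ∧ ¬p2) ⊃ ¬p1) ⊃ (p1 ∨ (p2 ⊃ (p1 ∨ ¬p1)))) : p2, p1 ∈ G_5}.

The minimum is attained at p2 = 0.5, p1 = 0.25:
  ¬p2: Gödel ¬ of 0.5 = 0 (operand ≠ 0)
  ¬p2: Gödel ¬ of 0.5 = 0 (operand ≠ 0)
  (¬p2 ∧ ¬p2) = min(0, 0) = 0
  ¬p1: Gödel ¬ of 0.25 = 0 (operand ≠ 0)
  ((¬p2 ∧ ¬p2) ⊃ ¬p1): 0 ≤ 0, so result = 1
  ¬p1: Gödel ¬ of 0.25 = 0 (operand ≠ 0)
  (p1 ∨ ¬p1) = max(0.25, 0) = 0.25
  (p2 ⊃ (p1 ∨ ¬p1)): 0.5 > 0.25, so result = 0.25
  (p1 ∨ (p2 ⊃ (p1 ∨ ¬p1))) = max(0.25, 0.25) = 0.25
  (((¬p2 ∧ ¬p2) ⊃ ¬p1) ⊃ (p1 ∨ (p2 ⊃ (p1 ∨ ¬p1)))): 1 > 0.25, so result = 0.25
Checking all 25 assignments confirms none give a value below 0.25.

0.25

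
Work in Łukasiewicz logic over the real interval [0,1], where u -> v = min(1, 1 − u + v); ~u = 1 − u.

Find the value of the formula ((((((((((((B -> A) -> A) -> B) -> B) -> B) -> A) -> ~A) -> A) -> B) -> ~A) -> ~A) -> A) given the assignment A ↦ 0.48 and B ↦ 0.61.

0.48

(B -> A): min(1, 1 − 0.61 + 0.48) = 0.87
((B -> A) -> A): min(1, 1 − 0.87 + 0.48) = 0.61
(((B -> A) -> A) -> B): min(1, 1 − 0.61 + 0.61) = 1
((((B -> A) -> A) -> B) -> B): min(1, 1 − 1 + 0.61) = 0.61
(((((B -> A) -> A) -> B) -> B) -> B): min(1, 1 − 0.61 + 0.61) = 1
((((((B -> A) -> A) -> B) -> B) -> B) -> A): min(1, 1 − 1 + 0.48) = 0.48
~A: Łukasiewicz ¬ gives 1 − 0.48 = 0.52
(((((((B -> A) -> A) -> B) -> B) -> B) -> A) -> ~A): min(1, 1 − 0.48 + 0.52) = 1
((((((((B -> A) -> A) -> B) -> B) -> B) -> A) -> ~A) -> A): min(1, 1 − 1 + 0.48) = 0.48
(((((((((B -> A) -> A) -> B) -> B) -> B) -> A) -> ~A) -> A) -> B): min(1, 1 − 0.48 + 0.61) = 1
~A: Łukasiewicz ¬ gives 1 − 0.48 = 0.52
((((((((((B -> A) -> A) -> B) -> B) -> B) -> A) -> ~A) -> A) -> B) -> ~A): min(1, 1 − 1 + 0.52) = 0.52
~A: Łukasiewicz ¬ gives 1 − 0.48 = 0.52
(((((((((((B -> A) -> A) -> B) -> B) -> B) -> A) -> ~A) -> A) -> B) -> ~A) -> ~A): min(1, 1 − 0.52 + 0.52) = 1
((((((((((((B -> A) -> A) -> B) -> B) -> B) -> A) -> ~A) -> A) -> B) -> ~A) -> ~A) -> A): min(1, 1 − 1 + 0.48) = 0.48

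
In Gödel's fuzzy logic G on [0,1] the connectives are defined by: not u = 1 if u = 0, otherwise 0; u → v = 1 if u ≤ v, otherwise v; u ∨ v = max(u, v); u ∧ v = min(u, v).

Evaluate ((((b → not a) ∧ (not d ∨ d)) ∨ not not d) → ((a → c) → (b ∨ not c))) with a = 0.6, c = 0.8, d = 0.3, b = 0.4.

0.40

not a: Gödel ¬ of 0.6 = 0 (operand ≠ 0)
(b → not a): 0.4 > 0, so result = 0
not d: Gödel ¬ of 0.3 = 0 (operand ≠ 0)
(not d ∨ d) = max(0, 0.3) = 0.3
((b → not a) ∧ (not d ∨ d)) = min(0, 0.3) = 0
not d: Gödel ¬ of 0.3 = 0 (operand ≠ 0)
not not d: Gödel ¬ of 0 = 1 (operand is 0)
(((b → not a) ∧ (not d ∨ d)) ∨ not not d) = max(0, 1) = 1
(a → c): 0.6 ≤ 0.8, so result = 1
not c: Gödel ¬ of 0.8 = 0 (operand ≠ 0)
(b ∨ not c) = max(0.4, 0) = 0.4
((a → c) → (b ∨ not c)): 1 > 0.4, so result = 0.4
((((b → not a) ∧ (not d ∨ d)) ∨ not not d) → ((a → c) → (b ∨ not c))): 1 > 0.4, so result = 0.4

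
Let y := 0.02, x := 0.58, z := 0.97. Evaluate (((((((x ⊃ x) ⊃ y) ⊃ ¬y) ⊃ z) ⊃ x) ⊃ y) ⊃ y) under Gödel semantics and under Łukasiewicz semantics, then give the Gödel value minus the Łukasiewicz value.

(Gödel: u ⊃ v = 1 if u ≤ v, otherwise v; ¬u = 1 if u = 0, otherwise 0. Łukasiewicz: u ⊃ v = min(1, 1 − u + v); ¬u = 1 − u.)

Gödel evaluation:
  (x ⊃ x): 0.58 ≤ 0.58, so result = 1
  ((x ⊃ x) ⊃ y): 1 > 0.02, so result = 0.02
  ¬y: Gödel ¬ of 0.02 = 0 (operand ≠ 0)
  (((x ⊃ x) ⊃ y) ⊃ ¬y): 0.02 > 0, so result = 0
  ((((x ⊃ x) ⊃ y) ⊃ ¬y) ⊃ z): 0 ≤ 0.97, so result = 1
  (((((x ⊃ x) ⊃ y) ⊃ ¬y) ⊃ z) ⊃ x): 1 > 0.58, so result = 0.58
  ((((((x ⊃ x) ⊃ y) ⊃ ¬y) ⊃ z) ⊃ x) ⊃ y): 0.58 > 0.02, so result = 0.02
  (((((((x ⊃ x) ⊃ y) ⊃ ¬y) ⊃ z) ⊃ x) ⊃ y) ⊃ y): 0.02 ≤ 0.02, so result = 1
  Gödel value = 1
Łukasiewicz evaluation:
  (x ⊃ x): min(1, 1 − 0.58 + 0.58) = 1
  ((x ⊃ x) ⊃ y): min(1, 1 − 1 + 0.02) = 0.02
  ¬y: Łukasiewicz ¬ gives 1 − 0.02 = 0.98
  (((x ⊃ x) ⊃ y) ⊃ ¬y): min(1, 1 − 0.02 + 0.98) = 1
  ((((x ⊃ x) ⊃ y) ⊃ ¬y) ⊃ z): min(1, 1 − 1 + 0.97) = 0.97
  (((((x ⊃ x) ⊃ y) ⊃ ¬y) ⊃ z) ⊃ x): min(1, 1 − 0.97 + 0.58) = 0.61
  ((((((x ⊃ x) ⊃ y) ⊃ ¬y) ⊃ z) ⊃ x) ⊃ y): min(1, 1 − 0.61 + 0.02) = 0.41
  (((((((x ⊃ x) ⊃ y) ⊃ ¬y) ⊃ z) ⊃ x) ⊃ y) ⊃ y): min(1, 1 − 0.41 + 0.02) = 0.61
  Łukasiewicz value = 0.61
Difference: 1 − 0.61 = 0.39

0.39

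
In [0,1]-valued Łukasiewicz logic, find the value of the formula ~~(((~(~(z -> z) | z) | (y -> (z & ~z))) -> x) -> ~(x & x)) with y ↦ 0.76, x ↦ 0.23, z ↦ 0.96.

0.82

(z -> z): min(1, 1 − 0.96 + 0.96) = 1
~(z -> z): Łukasiewicz ¬ gives 1 − 1 = 0
(~(z -> z) | z) = max(0, 0.96) = 0.96
~(~(z -> z) | z): Łukasiewicz ¬ gives 1 − 0.96 = 0.04
~z: Łukasiewicz ¬ gives 1 − 0.96 = 0.04
(z & ~z) = min(0.96, 0.04) = 0.04
(y -> (z & ~z)): min(1, 1 − 0.76 + 0.04) = 0.28
(~(~(z -> z) | z) | (y -> (z & ~z))) = max(0.04, 0.28) = 0.28
((~(~(z -> z) | z) | (y -> (z & ~z))) -> x): min(1, 1 − 0.28 + 0.23) = 0.95
(x & x) = min(0.23, 0.23) = 0.23
~(x & x): Łukasiewicz ¬ gives 1 − 0.23 = 0.77
(((~(~(z -> z) | z) | (y -> (z & ~z))) -> x) -> ~(x & x)): min(1, 1 − 0.95 + 0.77) = 0.82
~(((~(~(z -> z) | z) | (y -> (z & ~z))) -> x) -> ~(x & x)): Łukasiewicz ¬ gives 1 − 0.82 = 0.18
~~(((~(~(z -> z) | z) | (y -> (z & ~z))) -> x) -> ~(x & x)): Łukasiewicz ¬ gives 1 − 0.18 = 0.82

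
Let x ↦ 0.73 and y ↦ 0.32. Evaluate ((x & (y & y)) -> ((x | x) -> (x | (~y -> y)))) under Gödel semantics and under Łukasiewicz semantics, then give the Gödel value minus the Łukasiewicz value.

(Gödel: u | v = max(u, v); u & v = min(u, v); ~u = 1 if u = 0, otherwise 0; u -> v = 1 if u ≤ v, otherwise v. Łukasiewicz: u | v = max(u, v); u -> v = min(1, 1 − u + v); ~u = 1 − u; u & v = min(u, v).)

Gödel evaluation:
  (y & y) = min(0.32, 0.32) = 0.32
  (x & (y & y)) = min(0.73, 0.32) = 0.32
  (x | x) = max(0.73, 0.73) = 0.73
  ~y: Gödel ¬ of 0.32 = 0 (operand ≠ 0)
  (~y -> y): 0 ≤ 0.32, so result = 1
  (x | (~y -> y)) = max(0.73, 1) = 1
  ((x | x) -> (x | (~y -> y))): 0.73 ≤ 1, so result = 1
  ((x & (y & y)) -> ((x | x) -> (x | (~y -> y)))): 0.32 ≤ 1, so result = 1
  Gödel value = 1
Łukasiewicz evaluation:
  (y & y) = min(0.32, 0.32) = 0.32
  (x & (y & y)) = min(0.73, 0.32) = 0.32
  (x | x) = max(0.73, 0.73) = 0.73
  ~y: Łukasiewicz ¬ gives 1 − 0.32 = 0.68
  (~y -> y): min(1, 1 − 0.68 + 0.32) = 0.64
  (x | (~y -> y)) = max(0.73, 0.64) = 0.73
  ((x | x) -> (x | (~y -> y))): min(1, 1 − 0.73 + 0.73) = 1
  ((x & (y & y)) -> ((x | x) -> (x | (~y -> y)))): min(1, 1 − 0.32 + 1) = 1
  Łukasiewicz value = 1
Difference: 1 − 1 = 0.00

0.00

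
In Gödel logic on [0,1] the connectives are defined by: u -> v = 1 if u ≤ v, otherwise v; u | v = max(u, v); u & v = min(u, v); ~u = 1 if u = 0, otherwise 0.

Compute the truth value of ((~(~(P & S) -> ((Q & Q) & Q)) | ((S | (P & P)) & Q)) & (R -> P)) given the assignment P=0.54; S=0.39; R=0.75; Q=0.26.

0.26

(P & S) = min(0.54, 0.39) = 0.39
~(P & S): Gödel ¬ of 0.39 = 0 (operand ≠ 0)
(Q & Q) = min(0.26, 0.26) = 0.26
((Q & Q) & Q) = min(0.26, 0.26) = 0.26
(~(P & S) -> ((Q & Q) & Q)): 0 ≤ 0.26, so result = 1
~(~(P & S) -> ((Q & Q) & Q)): Gödel ¬ of 1 = 0 (operand ≠ 0)
(P & P) = min(0.54, 0.54) = 0.54
(S | (P & P)) = max(0.39, 0.54) = 0.54
((S | (P & P)) & Q) = min(0.54, 0.26) = 0.26
(~(~(P & S) -> ((Q & Q) & Q)) | ((S | (P & P)) & Q)) = max(0, 0.26) = 0.26
(R -> P): 0.75 > 0.54, so result = 0.54
((~(~(P & S) -> ((Q & Q) & Q)) | ((S | (P & P)) & Q)) & (R -> P)) = min(0.26, 0.54) = 0.26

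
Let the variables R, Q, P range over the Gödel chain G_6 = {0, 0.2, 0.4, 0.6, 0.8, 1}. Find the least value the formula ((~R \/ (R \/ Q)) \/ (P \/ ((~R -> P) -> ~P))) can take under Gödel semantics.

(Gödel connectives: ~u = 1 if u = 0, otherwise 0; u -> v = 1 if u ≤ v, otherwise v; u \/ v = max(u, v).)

The minimum is attained at R = 0.2, Q = 0, P = 0.2:
  ~R: Gödel ¬ of 0.2 = 0 (operand ≠ 0)
  (R \/ Q) = max(0.2, 0) = 0.2
  (~R \/ (R \/ Q)) = max(0, 0.2) = 0.2
  ~R: Gödel ¬ of 0.2 = 0 (operand ≠ 0)
  (~R -> P): 0 ≤ 0.2, so result = 1
  ~P: Gödel ¬ of 0.2 = 0 (operand ≠ 0)
  ((~R -> P) -> ~P): 1 > 0, so result = 0
  (P \/ ((~R -> P) -> ~P)) = max(0.2, 0) = 0.2
  ((~R \/ (R \/ Q)) \/ (P \/ ((~R -> P) -> ~P))) = max(0.2, 0.2) = 0.2
Checking all 216 assignments confirms none give a value below 0.20.

0.20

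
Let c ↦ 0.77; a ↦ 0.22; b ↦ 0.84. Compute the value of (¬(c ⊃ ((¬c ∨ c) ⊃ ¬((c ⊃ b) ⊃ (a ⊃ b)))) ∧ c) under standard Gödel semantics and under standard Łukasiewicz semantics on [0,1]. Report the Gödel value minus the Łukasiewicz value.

Gödel evaluation:
  ¬c: Gödel ¬ of 0.77 = 0 (operand ≠ 0)
  (¬c ∨ c) = max(0, 0.77) = 0.77
  (c ⊃ b): 0.77 ≤ 0.84, so result = 1
  (a ⊃ b): 0.22 ≤ 0.84, so result = 1
  ((c ⊃ b) ⊃ (a ⊃ b)): 1 ≤ 1, so result = 1
  ¬((c ⊃ b) ⊃ (a ⊃ b)): Gödel ¬ of 1 = 0 (operand ≠ 0)
  ((¬c ∨ c) ⊃ ¬((c ⊃ b) ⊃ (a ⊃ b))): 0.77 > 0, so result = 0
  (c ⊃ ((¬c ∨ c) ⊃ ¬((c ⊃ b) ⊃ (a ⊃ b)))): 0.77 > 0, so result = 0
  ¬(c ⊃ ((¬c ∨ c) ⊃ ¬((c ⊃ b) ⊃ (a ⊃ b)))): Gödel ¬ of 0 = 1 (operand is 0)
  (¬(c ⊃ ((¬c ∨ c) ⊃ ¬((c ⊃ b) ⊃ (a ⊃ b)))) ∧ c) = min(1, 0.77) = 0.77
  Gödel value = 0.77
Łukasiewicz evaluation:
  ¬c: Łukasiewicz ¬ gives 1 − 0.77 = 0.23
  (¬c ∨ c) = max(0.23, 0.77) = 0.77
  (c ⊃ b): min(1, 1 − 0.77 + 0.84) = 1
  (a ⊃ b): min(1, 1 − 0.22 + 0.84) = 1
  ((c ⊃ b) ⊃ (a ⊃ b)): min(1, 1 − 1 + 1) = 1
  ¬((c ⊃ b) ⊃ (a ⊃ b)): Łukasiewicz ¬ gives 1 − 1 = 0
  ((¬c ∨ c) ⊃ ¬((c ⊃ b) ⊃ (a ⊃ b))): min(1, 1 − 0.77 + 0) = 0.23
  (c ⊃ ((¬c ∨ c) ⊃ ¬((c ⊃ b) ⊃ (a ⊃ b)))): min(1, 1 − 0.77 + 0.23) = 0.46
  ¬(c ⊃ ((¬c ∨ c) ⊃ ¬((c ⊃ b) ⊃ (a ⊃ b)))): Łukasiewicz ¬ gives 1 − 0.46 = 0.54
  (¬(c ⊃ ((¬c ∨ c) ⊃ ¬((c ⊃ b) ⊃ (a ⊃ b)))) ∧ c) = min(0.54, 0.77) = 0.54
  Łukasiewicz value = 0.54
Difference: 0.77 − 0.54 = 0.23

0.23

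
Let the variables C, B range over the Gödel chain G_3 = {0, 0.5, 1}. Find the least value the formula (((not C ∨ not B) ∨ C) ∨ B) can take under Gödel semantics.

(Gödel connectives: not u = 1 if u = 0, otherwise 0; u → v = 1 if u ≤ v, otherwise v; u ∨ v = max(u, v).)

0.50

The minimum is attained at C = 0.5, B = 0.5:
  not C: Gödel ¬ of 0.5 = 0 (operand ≠ 0)
  not B: Gödel ¬ of 0.5 = 0 (operand ≠ 0)
  (not C ∨ not B) = max(0, 0) = 0
  ((not C ∨ not B) ∨ C) = max(0, 0.5) = 0.5
  (((not C ∨ not B) ∨ C) ∨ B) = max(0.5, 0.5) = 0.5
Checking all 9 assignments confirms none give a value below 0.50.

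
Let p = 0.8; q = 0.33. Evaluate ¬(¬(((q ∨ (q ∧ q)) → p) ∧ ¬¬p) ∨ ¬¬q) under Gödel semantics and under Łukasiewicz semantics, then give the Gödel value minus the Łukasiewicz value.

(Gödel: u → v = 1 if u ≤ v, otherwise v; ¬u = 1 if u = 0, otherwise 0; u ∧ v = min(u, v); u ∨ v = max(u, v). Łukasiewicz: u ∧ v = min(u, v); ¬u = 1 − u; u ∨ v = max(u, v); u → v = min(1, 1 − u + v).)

-0.67

Gödel evaluation:
  (q ∧ q) = min(0.33, 0.33) = 0.33
  (q ∨ (q ∧ q)) = max(0.33, 0.33) = 0.33
  ((q ∨ (q ∧ q)) → p): 0.33 ≤ 0.8, so result = 1
  ¬p: Gödel ¬ of 0.8 = 0 (operand ≠ 0)
  ¬¬p: Gödel ¬ of 0 = 1 (operand is 0)
  (((q ∨ (q ∧ q)) → p) ∧ ¬¬p) = min(1, 1) = 1
  ¬(((q ∨ (q ∧ q)) → p) ∧ ¬¬p): Gödel ¬ of 1 = 0 (operand ≠ 0)
  ¬q: Gödel ¬ of 0.33 = 0 (operand ≠ 0)
  ¬¬q: Gödel ¬ of 0 = 1 (operand is 0)
  (¬(((q ∨ (q ∧ q)) → p) ∧ ¬¬p) ∨ ¬¬q) = max(0, 1) = 1
  ¬(¬(((q ∨ (q ∧ q)) → p) ∧ ¬¬p) ∨ ¬¬q): Gödel ¬ of 1 = 0 (operand ≠ 0)
  Gödel value = 0
Łukasiewicz evaluation:
  (q ∧ q) = min(0.33, 0.33) = 0.33
  (q ∨ (q ∧ q)) = max(0.33, 0.33) = 0.33
  ((q ∨ (q ∧ q)) → p): min(1, 1 − 0.33 + 0.8) = 1
  ¬p: Łukasiewicz ¬ gives 1 − 0.8 = 0.2
  ¬¬p: Łukasiewicz ¬ gives 1 − 0.2 = 0.8
  (((q ∨ (q ∧ q)) → p) ∧ ¬¬p) = min(1, 0.8) = 0.8
  ¬(((q ∨ (q ∧ q)) → p) ∧ ¬¬p): Łukasiewicz ¬ gives 1 − 0.8 = 0.2
  ¬q: Łukasiewicz ¬ gives 1 − 0.33 = 0.67
  ¬¬q: Łukasiewicz ¬ gives 1 − 0.67 = 0.33
  (¬(((q ∨ (q ∧ q)) → p) ∧ ¬¬p) ∨ ¬¬q) = max(0.2, 0.33) = 0.33
  ¬(¬(((q ∨ (q ∧ q)) → p) ∧ ¬¬p) ∨ ¬¬q): Łukasiewicz ¬ gives 1 − 0.33 = 0.67
  Łukasiewicz value = 0.67
Difference: 0 − 0.67 = -0.67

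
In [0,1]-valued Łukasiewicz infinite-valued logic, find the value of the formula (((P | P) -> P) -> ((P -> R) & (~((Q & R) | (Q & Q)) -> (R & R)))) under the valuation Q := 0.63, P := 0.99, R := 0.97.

0.98

(P | P) = max(0.99, 0.99) = 0.99
((P | P) -> P): min(1, 1 − 0.99 + 0.99) = 1
(P -> R): min(1, 1 − 0.99 + 0.97) = 0.98
(Q & R) = min(0.63, 0.97) = 0.63
(Q & Q) = min(0.63, 0.63) = 0.63
((Q & R) | (Q & Q)) = max(0.63, 0.63) = 0.63
~((Q & R) | (Q & Q)): Łukasiewicz ¬ gives 1 − 0.63 = 0.37
(R & R) = min(0.97, 0.97) = 0.97
(~((Q & R) | (Q & Q)) -> (R & R)): min(1, 1 − 0.37 + 0.97) = 1
((P -> R) & (~((Q & R) | (Q & Q)) -> (R & R))) = min(0.98, 1) = 0.98
(((P | P) -> P) -> ((P -> R) & (~((Q & R) | (Q & Q)) -> (R & R)))): min(1, 1 − 1 + 0.98) = 0.98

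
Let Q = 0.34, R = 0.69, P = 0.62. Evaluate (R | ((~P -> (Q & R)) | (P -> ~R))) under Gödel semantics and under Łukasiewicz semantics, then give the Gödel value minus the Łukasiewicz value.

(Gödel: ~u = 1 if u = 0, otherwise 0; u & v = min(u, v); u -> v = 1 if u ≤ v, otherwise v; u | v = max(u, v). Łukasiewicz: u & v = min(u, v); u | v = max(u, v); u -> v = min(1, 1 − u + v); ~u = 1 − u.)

0.04

Gödel evaluation:
  ~P: Gödel ¬ of 0.62 = 0 (operand ≠ 0)
  (Q & R) = min(0.34, 0.69) = 0.34
  (~P -> (Q & R)): 0 ≤ 0.34, so result = 1
  ~R: Gödel ¬ of 0.69 = 0 (operand ≠ 0)
  (P -> ~R): 0.62 > 0, so result = 0
  ((~P -> (Q & R)) | (P -> ~R)) = max(1, 0) = 1
  (R | ((~P -> (Q & R)) | (P -> ~R))) = max(0.69, 1) = 1
  Gödel value = 1
Łukasiewicz evaluation:
  ~P: Łukasiewicz ¬ gives 1 − 0.62 = 0.38
  (Q & R) = min(0.34, 0.69) = 0.34
  (~P -> (Q & R)): min(1, 1 − 0.38 + 0.34) = 0.96
  ~R: Łukasiewicz ¬ gives 1 − 0.69 = 0.31
  (P -> ~R): min(1, 1 − 0.62 + 0.31) = 0.69
  ((~P -> (Q & R)) | (P -> ~R)) = max(0.96, 0.69) = 0.96
  (R | ((~P -> (Q & R)) | (P -> ~R))) = max(0.69, 0.96) = 0.96
  Łukasiewicz value = 0.96
Difference: 1 − 0.96 = 0.04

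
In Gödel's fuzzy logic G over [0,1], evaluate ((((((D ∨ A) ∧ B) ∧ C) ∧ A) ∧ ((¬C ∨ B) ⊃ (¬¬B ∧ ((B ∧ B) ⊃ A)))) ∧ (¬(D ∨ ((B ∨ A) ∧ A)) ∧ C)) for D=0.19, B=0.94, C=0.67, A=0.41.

0.00

(D ∨ A) = max(0.19, 0.41) = 0.41
((D ∨ A) ∧ B) = min(0.41, 0.94) = 0.41
(((D ∨ A) ∧ B) ∧ C) = min(0.41, 0.67) = 0.41
((((D ∨ A) ∧ B) ∧ C) ∧ A) = min(0.41, 0.41) = 0.41
¬C: Gödel ¬ of 0.67 = 0 (operand ≠ 0)
(¬C ∨ B) = max(0, 0.94) = 0.94
¬B: Gödel ¬ of 0.94 = 0 (operand ≠ 0)
¬¬B: Gödel ¬ of 0 = 1 (operand is 0)
(B ∧ B) = min(0.94, 0.94) = 0.94
((B ∧ B) ⊃ A): 0.94 > 0.41, so result = 0.41
(¬¬B ∧ ((B ∧ B) ⊃ A)) = min(1, 0.41) = 0.41
((¬C ∨ B) ⊃ (¬¬B ∧ ((B ∧ B) ⊃ A))): 0.94 > 0.41, so result = 0.41
(((((D ∨ A) ∧ B) ∧ C) ∧ A) ∧ ((¬C ∨ B) ⊃ (¬¬B ∧ ((B ∧ B) ⊃ A)))) = min(0.41, 0.41) = 0.41
(B ∨ A) = max(0.94, 0.41) = 0.94
((B ∨ A) ∧ A) = min(0.94, 0.41) = 0.41
(D ∨ ((B ∨ A) ∧ A)) = max(0.19, 0.41) = 0.41
¬(D ∨ ((B ∨ A) ∧ A)): Gödel ¬ of 0.41 = 0 (operand ≠ 0)
(¬(D ∨ ((B ∨ A) ∧ A)) ∧ C) = min(0, 0.67) = 0
((((((D ∨ A) ∧ B) ∧ C) ∧ A) ∧ ((¬C ∨ B) ⊃ (¬¬B ∧ ((B ∧ B) ⊃ A)))) ∧ (¬(D ∨ ((B ∨ A) ∧ A)) ∧ C)) = min(0.41, 0) = 0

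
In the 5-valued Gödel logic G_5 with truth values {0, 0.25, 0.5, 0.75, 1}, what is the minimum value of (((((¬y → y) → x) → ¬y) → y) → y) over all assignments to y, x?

0.25

The minimum is attained at y = 0.25, x = 0.25:
  ¬y: Gödel ¬ of 0.25 = 0 (operand ≠ 0)
  (¬y → y): 0 ≤ 0.25, so result = 1
  ((¬y → y) → x): 1 > 0.25, so result = 0.25
  ¬y: Gödel ¬ of 0.25 = 0 (operand ≠ 0)
  (((¬y → y) → x) → ¬y): 0.25 > 0, so result = 0
  ((((¬y → y) → x) → ¬y) → y): 0 ≤ 0.25, so result = 1
  (((((¬y → y) → x) → ¬y) → y) → y): 1 > 0.25, so result = 0.25
Checking all 25 assignments confirms none give a value below 0.25.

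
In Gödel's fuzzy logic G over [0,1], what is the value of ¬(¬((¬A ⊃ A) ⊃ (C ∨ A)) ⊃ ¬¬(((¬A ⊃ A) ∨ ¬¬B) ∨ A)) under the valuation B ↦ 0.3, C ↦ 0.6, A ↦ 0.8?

0.00

¬A: Gödel ¬ of 0.8 = 0 (operand ≠ 0)
(¬A ⊃ A): 0 ≤ 0.8, so result = 1
(C ∨ A) = max(0.6, 0.8) = 0.8
((¬A ⊃ A) ⊃ (C ∨ A)): 1 > 0.8, so result = 0.8
¬((¬A ⊃ A) ⊃ (C ∨ A)): Gödel ¬ of 0.8 = 0 (operand ≠ 0)
¬A: Gödel ¬ of 0.8 = 0 (operand ≠ 0)
(¬A ⊃ A): 0 ≤ 0.8, so result = 1
¬B: Gödel ¬ of 0.3 = 0 (operand ≠ 0)
¬¬B: Gödel ¬ of 0 = 1 (operand is 0)
((¬A ⊃ A) ∨ ¬¬B) = max(1, 1) = 1
(((¬A ⊃ A) ∨ ¬¬B) ∨ A) = max(1, 0.8) = 1
¬(((¬A ⊃ A) ∨ ¬¬B) ∨ A): Gödel ¬ of 1 = 0 (operand ≠ 0)
¬¬(((¬A ⊃ A) ∨ ¬¬B) ∨ A): Gödel ¬ of 0 = 1 (operand is 0)
(¬((¬A ⊃ A) ⊃ (C ∨ A)) ⊃ ¬¬(((¬A ⊃ A) ∨ ¬¬B) ∨ A)): 0 ≤ 1, so result = 1
¬(¬((¬A ⊃ A) ⊃ (C ∨ A)) ⊃ ¬¬(((¬A ⊃ A) ∨ ¬¬B) ∨ A)): Gödel ¬ of 1 = 0 (operand ≠ 0)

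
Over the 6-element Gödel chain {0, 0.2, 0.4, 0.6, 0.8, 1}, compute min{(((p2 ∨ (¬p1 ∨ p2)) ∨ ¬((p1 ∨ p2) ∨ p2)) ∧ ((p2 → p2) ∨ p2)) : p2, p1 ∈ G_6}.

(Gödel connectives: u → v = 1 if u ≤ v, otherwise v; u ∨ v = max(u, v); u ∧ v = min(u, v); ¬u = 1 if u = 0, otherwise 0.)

The minimum is attained at p2 = 0, p1 = 0.2:
  ¬p1: Gödel ¬ of 0.2 = 0 (operand ≠ 0)
  (¬p1 ∨ p2) = max(0, 0) = 0
  (p2 ∨ (¬p1 ∨ p2)) = max(0, 0) = 0
  (p1 ∨ p2) = max(0.2, 0) = 0.2
  ((p1 ∨ p2) ∨ p2) = max(0.2, 0) = 0.2
  ¬((p1 ∨ p2) ∨ p2): Gödel ¬ of 0.2 = 0 (operand ≠ 0)
  ((p2 ∨ (¬p1 ∨ p2)) ∨ ¬((p1 ∨ p2) ∨ p2)) = max(0, 0) = 0
  (p2 → p2): 0 ≤ 0, so result = 1
  ((p2 → p2) ∨ p2) = max(1, 0) = 1
  (((p2 ∨ (¬p1 ∨ p2)) ∨ ¬((p1 ∨ p2) ∨ p2)) ∧ ((p2 → p2) ∨ p2)) = min(0, 1) = 0
Checking all 36 assignments confirms none give a value below 0.00.

0.00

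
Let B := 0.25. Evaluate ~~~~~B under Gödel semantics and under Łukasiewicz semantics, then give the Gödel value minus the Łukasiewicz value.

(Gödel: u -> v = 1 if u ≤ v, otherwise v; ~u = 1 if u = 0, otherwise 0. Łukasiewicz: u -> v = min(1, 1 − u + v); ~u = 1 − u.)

Gödel evaluation:
  ~B: Gödel ¬ of 0.25 = 0 (operand ≠ 0)
  ~~B: Gödel ¬ of 0 = 1 (operand is 0)
  ~~~B: Gödel ¬ of 1 = 0 (operand ≠ 0)
  ~~~~B: Gödel ¬ of 0 = 1 (operand is 0)
  ~~~~~B: Gödel ¬ of 1 = 0 (operand ≠ 0)
  Gödel value = 0
Łukasiewicz evaluation:
  ~B: Łukasiewicz ¬ gives 1 − 0.25 = 0.75
  ~~B: Łukasiewicz ¬ gives 1 − 0.75 = 0.25
  ~~~B: Łukasiewicz ¬ gives 1 − 0.25 = 0.75
  ~~~~B: Łukasiewicz ¬ gives 1 − 0.75 = 0.25
  ~~~~~B: Łukasiewicz ¬ gives 1 − 0.25 = 0.75
  Łukasiewicz value = 0.75
Difference: 0 − 0.75 = -0.75

-0.75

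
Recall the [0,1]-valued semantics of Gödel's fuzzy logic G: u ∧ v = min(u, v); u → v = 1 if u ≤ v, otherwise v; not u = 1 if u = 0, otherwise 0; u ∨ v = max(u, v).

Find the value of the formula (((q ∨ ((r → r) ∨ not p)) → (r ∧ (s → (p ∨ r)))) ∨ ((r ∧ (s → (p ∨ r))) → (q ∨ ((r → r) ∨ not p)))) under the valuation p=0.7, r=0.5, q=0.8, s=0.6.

1.00

(r → r): 0.5 ≤ 0.5, so result = 1
not p: Gödel ¬ of 0.7 = 0 (operand ≠ 0)
((r → r) ∨ not p) = max(1, 0) = 1
(q ∨ ((r → r) ∨ not p)) = max(0.8, 1) = 1
(p ∨ r) = max(0.7, 0.5) = 0.7
(s → (p ∨ r)): 0.6 ≤ 0.7, so result = 1
(r ∧ (s → (p ∨ r))) = min(0.5, 1) = 0.5
((q ∨ ((r → r) ∨ not p)) → (r ∧ (s → (p ∨ r)))): 1 > 0.5, so result = 0.5
(p ∨ r) = max(0.7, 0.5) = 0.7
(s → (p ∨ r)): 0.6 ≤ 0.7, so result = 1
(r ∧ (s → (p ∨ r))) = min(0.5, 1) = 0.5
(r → r): 0.5 ≤ 0.5, so result = 1
not p: Gödel ¬ of 0.7 = 0 (operand ≠ 0)
((r → r) ∨ not p) = max(1, 0) = 1
(q ∨ ((r → r) ∨ not p)) = max(0.8, 1) = 1
((r ∧ (s → (p ∨ r))) → (q ∨ ((r → r) ∨ not p))): 0.5 ≤ 1, so result = 1
(((q ∨ ((r → r) ∨ not p)) → (r ∧ (s → (p ∨ r)))) ∨ ((r ∧ (s → (p ∨ r))) → (q ∨ ((r → r) ∨ not p)))) = max(0.5, 1) = 1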